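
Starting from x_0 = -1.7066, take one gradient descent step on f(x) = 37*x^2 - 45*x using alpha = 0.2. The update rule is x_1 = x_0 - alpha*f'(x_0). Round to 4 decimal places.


We compute the gradient at x_0 and apply the update.
f'(x) = 74*x - 45
f'(-1.7066) = 74*-1.7066 - 45 = -171.2884
x_1 = -1.7066 - 0.2*-171.2884 = 32.5511


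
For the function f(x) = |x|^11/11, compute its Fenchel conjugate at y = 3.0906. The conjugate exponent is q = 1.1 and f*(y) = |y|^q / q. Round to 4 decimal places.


The conjugate exponent q satisfies 1/p + 1/q = 1.
p = 11, so q = 11/(11 - 1) = 1.1
|y|^q = 3.0906^1.1 = 3.4598
f*(3.0906) = 3.4598 / 1.1 = 3.1452


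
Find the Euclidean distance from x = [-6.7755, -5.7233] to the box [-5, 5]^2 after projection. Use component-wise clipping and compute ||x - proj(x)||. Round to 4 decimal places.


Project each component onto [-5, 5].
clip(-6.7755) = -5.0, clip(-5.7233) = -5.0
Projection = [-5.0, -5.0]
Squared diffs: [3.1524, 0.5232]
Distance = sqrt(3.6756) = 1.9172


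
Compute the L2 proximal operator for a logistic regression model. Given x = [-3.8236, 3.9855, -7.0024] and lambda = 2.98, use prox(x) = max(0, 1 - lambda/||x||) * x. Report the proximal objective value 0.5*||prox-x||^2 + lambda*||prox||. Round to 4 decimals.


Step 1: Compute ||x||.
||x|| = 8.9184
Step 2: Compute scaling factor.
scale = max(0, 1 - 2.98/8.9184) = 0.6659
Step 3: prox(x) = [-2.546, 2.6538, -4.6626]
||prox(x)|| = 5.9384
Step 4: Proximal objective.
0.5*||prox-x||^2 = 4.4402
lambda*||prox|| = 17.6964
Total = 22.1366


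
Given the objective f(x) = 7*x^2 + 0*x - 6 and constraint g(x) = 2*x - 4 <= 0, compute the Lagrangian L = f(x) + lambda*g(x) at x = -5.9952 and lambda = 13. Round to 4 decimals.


Step 1: Evaluate f(x).
f(-5.9952) = 7*(-5.9952)^2 + 0*(-5.9952) - 6 = 245.597
Step 2: Evaluate g(x).
g(-5.9952) = 2*-5.9952 - 4 = -15.9904
Step 3: Compute Lagrangian.
L = 245.597 + 13*-15.9904 = 37.7218


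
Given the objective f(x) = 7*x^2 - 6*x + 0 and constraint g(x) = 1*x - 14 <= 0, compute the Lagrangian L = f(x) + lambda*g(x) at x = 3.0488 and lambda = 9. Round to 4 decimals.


Step 1: Evaluate f(x).
f(3.0488) = 7*3.0488^2 - 6*3.0488 + 0 = 46.7735
Step 2: Evaluate g(x).
g(3.0488) = 1*3.0488 - 14 = -10.9512
Step 3: Compute Lagrangian.
L = 46.7735 + 9*-10.9512 = -51.7873


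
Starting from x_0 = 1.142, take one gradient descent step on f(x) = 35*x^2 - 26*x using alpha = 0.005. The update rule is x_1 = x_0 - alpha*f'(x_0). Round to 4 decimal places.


We compute the gradient at x_0 and apply the update.
f'(x) = 70*x - 26
f'(1.142) = 70*1.142 - 26 = 53.94
x_1 = 1.142 - 0.005*53.94 = 0.8723


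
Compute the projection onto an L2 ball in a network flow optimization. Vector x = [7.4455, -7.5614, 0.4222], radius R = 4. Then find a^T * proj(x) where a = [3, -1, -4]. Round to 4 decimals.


Step 1: Compute ||x|| (intermediates to 6 decimals).
||x|| = sqrt(7.4455^2 + (-7.5614)^2 + 0.4222^2) = 10.620193
Step 2: Project.
Since ||x|| > R, scale = R/||x|| = 4/10.620193 = 0.376641, proj(x) = scale * x
proj(x) = [2.804281, -2.847933, 0.159018]
Step 3: Dot product.
a^T * proj(x) = 3*2.804281 - 1*(-2.847933) - 4*0.159018 = 10.6247


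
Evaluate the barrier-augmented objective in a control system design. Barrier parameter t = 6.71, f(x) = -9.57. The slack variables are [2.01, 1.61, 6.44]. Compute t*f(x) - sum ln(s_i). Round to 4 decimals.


Step 1: Compute log-barrier.
ln values: [0.6981, 0.4762, 1.8625]
phi = -(0.6981 + 0.4762 + 1.8625) = -3.0369
Step 2: Compute augmented objective.
t*f(x) = 6.71*-9.57 = -64.2147
Total = -64.2147 - 3.0369 = -67.2516


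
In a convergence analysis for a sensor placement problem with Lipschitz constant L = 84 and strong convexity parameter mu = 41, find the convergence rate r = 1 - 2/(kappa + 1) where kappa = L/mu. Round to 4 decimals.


Step 1: Compute the condition number.
kappa = L/mu = 84/41 = 2.0488
Step 2: Compute the convergence rate.
r = 1 - 2/(kappa + 1) = 1 - 2*mu/(L + mu) = (L - mu)/(L + mu) = 43/125 = 0.344


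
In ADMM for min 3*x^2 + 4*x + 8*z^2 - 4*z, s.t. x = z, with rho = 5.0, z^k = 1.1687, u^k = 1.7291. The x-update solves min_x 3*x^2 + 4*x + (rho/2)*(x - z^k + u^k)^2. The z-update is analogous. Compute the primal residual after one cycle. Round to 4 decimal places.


ADMM iteration with rho = 5.0, z^k = 1.1687, u^k = 1.7291
Step 1: x-update.
Minimize 3*x^2 + 4*x + (5.0/2)*(x - 1.1687 + 1.7291)^2
FOC: (2*3 + 5.0)*x = -4 + 5.0*(1.1687 - 1.7291)
x^{k+1} = -0.6184
Step 2: z-update.
Minimize 8*z^2 - 4*z + (5.0/2)*(-0.6184 - z + 1.7291)^2
FOC: (2*8 + 5.0)*z = 4 + 5.0*(-0.6184 + 1.7291)
z^{k+1} = 0.4549
Step 3: u-update.
u^{k+1} = 1.7291 - 0.6184 - 0.4549 = 0.6558
Step 4: Primal residual = |-0.6184 - 0.4549| = 1.0733


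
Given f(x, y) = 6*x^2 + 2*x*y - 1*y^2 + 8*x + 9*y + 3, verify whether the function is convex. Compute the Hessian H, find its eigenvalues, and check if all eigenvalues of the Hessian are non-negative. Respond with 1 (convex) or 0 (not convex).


The Hessian of f(x,y) = 6*x^2 + 2*x*y - 1*y^2 + 8*x + 9*y + 3 is:
H = [[12, 2], [2, -2]]
Trace = 12 - 2 = 10
Determinant = 12*-2 - (2)^2 = -28
Discriminant = (10)^2 - 4*-28 = 212.0
Eigenvalues: lambda_1 = -2.2801, lambda_2 = 12.2801
The function is not convex.

0


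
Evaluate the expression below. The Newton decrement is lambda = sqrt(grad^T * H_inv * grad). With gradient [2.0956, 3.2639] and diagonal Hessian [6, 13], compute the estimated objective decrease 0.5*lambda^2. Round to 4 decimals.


Step 1: H is diagonal, so H^(-1) * g = [0.3493, 0.2511].
Step 2: g^T H^(-1) g = sum_i g_i^2 / H_ii
  = (2.0956)^2/6 + (3.2639)^2/13
  = 0.7319 + 0.8195 = 1.5514
Step 3: Objective decrease = 0.5 * g^T H^(-1) g = 0.7757


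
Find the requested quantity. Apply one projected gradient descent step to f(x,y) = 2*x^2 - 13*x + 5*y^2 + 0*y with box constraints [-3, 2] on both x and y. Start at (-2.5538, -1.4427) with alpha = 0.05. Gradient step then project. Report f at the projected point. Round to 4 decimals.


Step 1: Compute gradient at (-2.5538, -1.4427).
grad_x = 2*2*-2.5538 - 13 = -23.2152
grad_y = 2*5*-1.4427 + 0 = -14.427
Step 2: Gradient step.
x_raw = -2.5538 - 0.05*-23.2152 = -1.393
y_raw = -1.4427 - 0.05*-14.427 = -0.7214
Step 3: Project onto [-3, 2].
x_proj = clip(-1.393) = -1.393
y_proj = clip(-0.7214) = -0.7214
Step 4: Evaluate f.
f(-1.393, -0.7214) = 24.5924


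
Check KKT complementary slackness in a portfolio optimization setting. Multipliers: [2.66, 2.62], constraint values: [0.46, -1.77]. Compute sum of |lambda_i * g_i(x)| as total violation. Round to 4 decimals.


KKT complementary slackness check:
lambda_1 * g_1 = 2.66 * 0.46 = 1.2236
lambda_2 * g_2 = 2.62 * -1.77 = -4.6374
Total violation = 1.2236 + 4.6374 = 5.861


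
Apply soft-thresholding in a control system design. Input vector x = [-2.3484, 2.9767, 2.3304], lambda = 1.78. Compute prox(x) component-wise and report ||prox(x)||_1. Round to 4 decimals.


Soft-thresholding with lambda = 1.78:
prox(-2.3484) = sign(-2.3484)*max(|-2.3484| - 1.78, 0) = -0.5684
prox(2.9767) = sign(2.9767)*max(|2.9767| - 1.78, 0) = 1.1967
prox(2.3304) = sign(2.3304)*max(|2.3304| - 1.78, 0) = 0.5504
prox(x) = [-0.5684, 1.1967, 0.5504]
||prox(x)||_1 = 0.5684 + 1.1967 + 0.5504 = 2.3155


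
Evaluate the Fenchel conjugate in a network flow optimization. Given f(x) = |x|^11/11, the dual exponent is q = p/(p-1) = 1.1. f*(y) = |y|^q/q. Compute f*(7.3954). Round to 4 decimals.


The conjugate exponent q satisfies 1/p + 1/q = 1.
p = 11, so q = 11/(11 - 1) = 1.1
|y|^q = 7.3954^1.1 = 9.0335
f*(7.3954) = 9.0335 / 1.1 = 8.2123


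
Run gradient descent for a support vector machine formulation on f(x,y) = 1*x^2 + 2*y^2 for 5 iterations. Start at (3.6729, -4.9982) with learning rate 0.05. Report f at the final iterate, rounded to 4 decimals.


Gradient descent on f(x,y) = 1*x^2 + 2*y^2.
Starting point: (3.6729, -4.9982), alpha = 0.05
Step 1: grad_x = 2*1*3.6729 = 7.3458, grad_y = 2*2*-4.9982 = -19.9928
  x_1 = 3.6729 - 0.05*7.3458 = 3.3056
  y_1 = -4.9982 - 0.05*-19.9928 = -3.9986
Step 2: grad_x = 2*1*3.3056 = 6.6112, grad_y = 2*2*-3.9986 = -15.9942
  x_2 = 3.3056 - 0.05*6.6112 = 2.975
  y_2 = -3.9986 - 0.05*-15.9942 = -3.1988
Step 3: grad_x = 2*1*2.975 = 5.9501, grad_y = 2*2*-3.1988 = -12.7954
  x_3 = 2.975 - 0.05*5.9501 = 2.6775
  y_3 = -3.1988 - 0.05*-12.7954 = -2.5591
Step 4: grad_x = 2*1*2.6775 = 5.3551, grad_y = 2*2*-2.5591 = -10.2363
  x_4 = 2.6775 - 0.05*5.3551 = 2.4098
  y_4 = -2.5591 - 0.05*-10.2363 = -2.0473
Step 5: grad_x = 2*1*2.4098 = 4.8196, grad_y = 2*2*-2.0473 = -8.1891
  x_5 = 2.4098 - 0.05*4.8196 = 2.1688
  y_5 = -2.0473 - 0.05*-8.1891 = -1.6378
f(2.1688, -1.6378) = 1*2.1688^2 + 2*(-1.6378)^2 = 10.0686


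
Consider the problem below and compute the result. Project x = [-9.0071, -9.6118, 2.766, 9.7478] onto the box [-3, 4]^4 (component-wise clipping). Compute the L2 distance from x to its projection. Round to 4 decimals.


Project each component onto [-3, 4].
clip(-9.0071) = -3.0, clip(-9.6118) = -3.0, clip(2.766) = 2.766, clip(9.7478) = 4.0
Projection = [-3.0, -3.0, 2.766, 4.0]
Squared diffs: [36.0853, 43.7159, 0.0, 33.0372]
Distance = sqrt(112.8384) = 10.6225


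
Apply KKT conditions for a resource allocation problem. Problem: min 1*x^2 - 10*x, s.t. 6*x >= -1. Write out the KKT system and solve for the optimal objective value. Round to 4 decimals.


Step 1: Try lambda = 0 (constraint inactive).
Stationarity: 2*1*x - 10 = 0
x* = 10/(2*1) = 5.0
Check constraint: 6*5.0 = 30.0 >= -1 -- satisfied.
Step 2: Compute optimal value.
f(x*) = 1*5.0^2 - 10*5.0 = -25.0


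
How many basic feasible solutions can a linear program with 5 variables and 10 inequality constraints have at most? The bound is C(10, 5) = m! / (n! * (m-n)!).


Each vertex corresponds to some choice of n active constraints out of m, so the number of vertices is at most C(m, n) = m! / (n!(m-n)!).
m = 10, n = 5
Numerator: 10 * 9 * 8 * 7 * 6
Denominator: 5! = 120
C(10, 5) = 252


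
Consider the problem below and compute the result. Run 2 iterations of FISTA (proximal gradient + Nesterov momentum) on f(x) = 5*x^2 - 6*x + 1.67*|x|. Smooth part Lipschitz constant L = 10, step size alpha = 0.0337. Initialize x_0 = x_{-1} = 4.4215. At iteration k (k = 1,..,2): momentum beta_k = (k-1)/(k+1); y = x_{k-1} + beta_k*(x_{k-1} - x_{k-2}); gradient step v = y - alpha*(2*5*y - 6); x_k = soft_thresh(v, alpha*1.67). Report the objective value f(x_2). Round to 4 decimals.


FISTA on f(x) = 5*x^2 - 6*x + 1.67*|x|
L = 10, alpha = 0.0337
Iteration 1: beta = 0.0, y = 4.4215 + 0.0*(4.4215 - 4.4215) = 4.4215
  grad(y) = 38.215, v = y - alpha*grad = 3.1337
  prox(v) = soft_thresh(3.1337, 0.0563) = 3.0774
Iteration 2: beta = 0.3333, y = 3.0774 + 0.3333*(3.0774 - 4.4215) = 2.6293
  grad(y) = 20.2933, v = y - alpha*grad = 1.9454
  prox(v) = soft_thresh(1.9454, 0.0563) = 1.8892
f(x_2) = 5*1.8892^2 - 6*1.8892 + 1.67*|1.8892| = 9.6647


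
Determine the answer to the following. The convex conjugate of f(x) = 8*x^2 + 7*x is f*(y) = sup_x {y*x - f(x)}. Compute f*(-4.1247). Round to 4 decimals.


f*(y) = sup_x {y*x - a*x^2 - b*x} = sup_x {(y-b)*x - a*x^2}
FOC: (y - b) - 2a*x = 0 => x* = (y - b)/(2a)
x* = (-4.1247 - 7)/(2*8) = -0.6953
f*(-4.1247) = (y-b)^2/(4a) = (-4.1247 - 7)^2/(4*8)
= 123.759/32 = 3.8675


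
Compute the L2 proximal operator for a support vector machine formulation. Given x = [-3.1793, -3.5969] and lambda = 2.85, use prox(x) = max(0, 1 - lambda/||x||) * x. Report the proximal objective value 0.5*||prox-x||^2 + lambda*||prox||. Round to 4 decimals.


Step 1: Compute ||x||.
||x|| = 4.8006
Step 2: Compute scaling factor.
scale = max(0, 1 - 2.85/4.8006) = 0.4063
Step 3: prox(x) = [-1.2918, -1.4615]
||prox(x)|| = 1.9506
Step 4: Proximal objective.
0.5*||prox-x||^2 = 4.0613
lambda*||prox|| = 5.5592
Total = 9.6204


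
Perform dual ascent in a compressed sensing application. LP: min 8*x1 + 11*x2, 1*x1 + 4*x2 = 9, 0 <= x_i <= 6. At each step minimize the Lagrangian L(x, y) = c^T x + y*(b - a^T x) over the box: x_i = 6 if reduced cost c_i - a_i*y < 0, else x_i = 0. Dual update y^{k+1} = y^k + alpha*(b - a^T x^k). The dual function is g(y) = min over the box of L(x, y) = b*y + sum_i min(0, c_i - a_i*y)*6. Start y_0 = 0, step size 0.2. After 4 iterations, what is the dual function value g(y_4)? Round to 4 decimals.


Dual ascent for LP: min 8*x1 + 11*x2, 1*x1 + 4*x2 = 9, 0 <= x_i <= 6
Step 1: y^k = 0.0, reduced costs: (8.0, 11.0)
  x^k = (0.0, 0.0), subgradient = b - a^T x = 9.0
  y^{k+1} = 0.0 + 0.2*9.0 = 1.8
Step 2: y^k = 1.8, reduced costs: (6.2, 3.8)
  x^k = (0.0, 0.0), subgradient = b - a^T x = 9.0
  y^{k+1} = 1.8 + 0.2*9.0 = 3.6
Step 3: y^k = 3.6, reduced costs: (4.4, -3.4)
  x^k = (0.0, 6.0), subgradient = b - a^T x = -15.0
  y^{k+1} = 3.6 + 0.2*-15.0 = 0.6
Step 4: y^k = 0.6, reduced costs: (7.4, 8.6)
  x^k = (0.0, 0.0), subgradient = b - a^T x = 9.0
  y^{k+1} = 0.6 + 0.2*9.0 = 2.4
Dual objective at y_4 = 2.4: reduced costs (5.6, 1.4), box minimizer x = (0.0, 0.0)
g(y_4) = b*y + (c1 - a1*y)*x1 + (c2 - a2*y)*x2 = 9*2.4 + 5.6*0.0 + 1.4*0.0 = 21.6 + 0.0 + 0.0 = 21.6


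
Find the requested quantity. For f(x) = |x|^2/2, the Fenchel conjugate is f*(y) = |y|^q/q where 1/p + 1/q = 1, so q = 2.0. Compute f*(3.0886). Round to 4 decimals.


The conjugate exponent q satisfies 1/p + 1/q = 1.
p = 2, so q = 2/(2 - 1) = 2.0
|y|^q = 3.0886^2.0 = 9.5394
f*(3.0886) = 9.5394 / 2.0 = 4.7697


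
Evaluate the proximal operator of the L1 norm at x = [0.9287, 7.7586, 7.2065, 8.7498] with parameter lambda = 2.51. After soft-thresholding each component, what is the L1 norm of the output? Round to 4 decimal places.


Soft-thresholding with lambda = 2.51:
prox(0.9287) = sign(0.9287)*max(|0.9287| - 2.51, 0) = 0.0
prox(7.7586) = sign(7.7586)*max(|7.7586| - 2.51, 0) = 5.2486
prox(7.2065) = sign(7.2065)*max(|7.2065| - 2.51, 0) = 4.6965
prox(8.7498) = sign(8.7498)*max(|8.7498| - 2.51, 0) = 6.2398
prox(x) = [0.0, 5.2486, 4.6965, 6.2398]
||prox(x)||_1 = 0.0 + 5.2486 + 4.6965 + 6.2398 = 16.1849


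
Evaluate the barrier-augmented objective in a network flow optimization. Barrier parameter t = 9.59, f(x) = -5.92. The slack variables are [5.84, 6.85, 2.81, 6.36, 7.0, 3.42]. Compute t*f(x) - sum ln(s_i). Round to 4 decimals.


Step 1: Compute log-barrier.
ln values: [1.7647, 1.9242, 1.0332, 1.85, 1.9459, 1.2296]
phi = -(1.7647 + 1.9242 + 1.0332 + 1.85 + 1.9459 + 1.2296) = -9.7477
Step 2: Compute augmented objective.
t*f(x) = 9.59*-5.92 = -56.7728
Total = -56.7728 - 9.7477 = -66.5205


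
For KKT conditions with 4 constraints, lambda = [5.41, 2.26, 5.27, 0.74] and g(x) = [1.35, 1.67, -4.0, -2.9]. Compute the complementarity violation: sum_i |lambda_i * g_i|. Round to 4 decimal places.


KKT complementary slackness check:
lambda_1 * g_1 = 5.41 * 1.35 = 7.3035
lambda_2 * g_2 = 2.26 * 1.67 = 3.7742
lambda_3 * g_3 = 5.27 * -4.0 = -21.08
lambda_4 * g_4 = 0.74 * -2.9 = -2.146
Total violation = 7.3035 + 3.7742 + 21.08 + 2.146 = 34.3037


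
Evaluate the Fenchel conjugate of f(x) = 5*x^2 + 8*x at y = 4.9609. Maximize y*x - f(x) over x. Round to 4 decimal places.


f*(y) = sup_x {y*x - a*x^2 - b*x} = sup_x {(y-b)*x - a*x^2}
FOC: (y - b) - 2a*x = 0 => x* = (y - b)/(2a)
x* = (4.9609 - 8)/(2*5) = -0.3039
f*(4.9609) = (y-b)^2/(4a) = (4.9609 - 8)^2/(4*5)
= 9.2361/20 = 0.4618


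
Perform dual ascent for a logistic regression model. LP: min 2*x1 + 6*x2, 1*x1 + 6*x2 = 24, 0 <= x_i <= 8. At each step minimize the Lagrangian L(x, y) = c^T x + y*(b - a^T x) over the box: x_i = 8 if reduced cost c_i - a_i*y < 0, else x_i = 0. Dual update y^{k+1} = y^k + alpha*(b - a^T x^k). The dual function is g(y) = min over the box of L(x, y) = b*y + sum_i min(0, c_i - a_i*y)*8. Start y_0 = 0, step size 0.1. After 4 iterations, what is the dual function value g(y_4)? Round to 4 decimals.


Dual ascent for LP: min 2*x1 + 6*x2, 1*x1 + 6*x2 = 24, 0 <= x_i <= 8
Step 1: y^k = 0.0, reduced costs: (2.0, 6.0)
  x^k = (0.0, 0.0), subgradient = b - a^T x = 24.0
  y^{k+1} = 0.0 + 0.1*24.0 = 2.4
Step 2: y^k = 2.4, reduced costs: (-0.4, -8.4)
  x^k = (8.0, 8.0), subgradient = b - a^T x = -32.0
  y^{k+1} = 2.4 + 0.1*-32.0 = -0.8
Step 3: y^k = -0.8, reduced costs: (2.8, 10.8)
  x^k = (0.0, 0.0), subgradient = b - a^T x = 24.0
  y^{k+1} = -0.8 + 0.1*24.0 = 1.6
Step 4: y^k = 1.6, reduced costs: (0.4, -3.6)
  x^k = (0.0, 8.0), subgradient = b - a^T x = -24.0
  y^{k+1} = 1.6 + 0.1*-24.0 = -0.8
Dual objective at y_4 = -0.8: reduced costs (2.8, 10.8), box minimizer x = (0.0, 0.0)
g(y_4) = b*y + (c1 - a1*y)*x1 + (c2 - a2*y)*x2 = 24*(-0.8) + 2.8*0.0 + 10.8*0.0 = -19.2 + 0.0 + 0.0 = -19.2


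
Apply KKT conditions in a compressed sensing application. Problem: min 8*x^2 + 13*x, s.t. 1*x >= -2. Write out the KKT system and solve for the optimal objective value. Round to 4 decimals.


Step 1: Try lambda = 0 (constraint inactive).
Stationarity: 2*8*x + 13 = 0
x* = -13/(2*8) = -0.8125
Check constraint: 1*-0.8125 = -0.8125 >= -2 -- satisfied.
Step 2: Compute optimal value.
f(x*) = 8*(-0.8125)^2 + 13*(-0.8125) = -5.2813


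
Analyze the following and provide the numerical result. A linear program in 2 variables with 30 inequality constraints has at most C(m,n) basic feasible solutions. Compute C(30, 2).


Each vertex corresponds to some choice of n active constraints out of m, so the number of vertices is at most C(m, n) = m! / (n!(m-n)!).
m = 30, n = 2
Numerator: 30 * 29
Denominator: 2! = 2
C(30, 2) = 435


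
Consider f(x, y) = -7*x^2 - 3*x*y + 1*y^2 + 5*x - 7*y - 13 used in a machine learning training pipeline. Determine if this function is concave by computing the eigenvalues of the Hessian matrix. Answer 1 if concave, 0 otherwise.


The Hessian of f(x,y) = -7*x^2 - 3*x*y + 1*y^2 + 5*x - 7*y - 13 is:
H = [[-14, -3], [-3, 2]]
Trace = -14 + 2 = -12
Determinant = -14*2 - (-3)^2 = -37
Discriminant = (-12)^2 - 4*-37 = 292.0
Eigenvalues: lambda_1 = -14.544, lambda_2 = 2.544
The function is not concave.

0


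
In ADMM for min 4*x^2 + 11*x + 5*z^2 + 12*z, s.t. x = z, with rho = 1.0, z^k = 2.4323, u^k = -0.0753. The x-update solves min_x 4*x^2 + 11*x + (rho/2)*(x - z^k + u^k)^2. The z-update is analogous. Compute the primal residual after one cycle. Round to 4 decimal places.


ADMM iteration with rho = 1.0, z^k = 2.4323, u^k = -0.0753
Step 1: x-update.
Minimize 4*x^2 + 11*x + (1.0/2)*(x - 2.4323 - 0.0753)^2
FOC: (2*4 + 1.0)*x = -11 + 1.0*(2.4323 + 0.0753)
x^{k+1} = -0.9436
Step 2: z-update.
Minimize 5*z^2 + 12*z + (1.0/2)*(-0.9436 - z - 0.0753)^2
FOC: (2*5 + 1.0)*z = -12 + 1.0*(-0.9436 - 0.0753)
z^{k+1} = -1.1835
Step 3: u-update.
u^{k+1} = -0.0753 - 0.9436 + 1.1835 = 0.1646
Step 4: Primal residual = |-0.9436 + 1.1835| = 0.2399


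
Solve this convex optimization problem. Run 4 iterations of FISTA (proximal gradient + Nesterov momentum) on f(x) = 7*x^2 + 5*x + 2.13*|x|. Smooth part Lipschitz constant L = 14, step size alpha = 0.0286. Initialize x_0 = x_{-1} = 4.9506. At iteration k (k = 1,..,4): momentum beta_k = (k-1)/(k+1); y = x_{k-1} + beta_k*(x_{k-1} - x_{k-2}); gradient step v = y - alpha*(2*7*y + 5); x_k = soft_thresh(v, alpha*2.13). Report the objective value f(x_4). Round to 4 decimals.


FISTA on f(x) = 7*x^2 + 5*x + 2.13*|x|
L = 14, alpha = 0.0286
Iteration 1: beta = 0.0, y = 4.9506 + 0.0*(4.9506 - 4.9506) = 4.9506
  grad(y) = 74.3084, v = y - alpha*grad = 2.8254
  prox(v) = soft_thresh(2.8254, 0.0609) = 2.7645
Iteration 2: beta = 0.3333, y = 2.7645 + 0.3333*(2.7645 - 4.9506) = 2.0357
  grad(y) = 33.5005, v = y - alpha*grad = 1.0776
  prox(v) = soft_thresh(1.0776, 0.0609) = 1.0167
Iteration 3: beta = 0.5, y = 1.0167 + 0.5*(1.0167 - 2.7645) = 0.1428
  grad(y) = 6.9998, v = y - alpha*grad = -0.0574
  prox(v) = soft_thresh(-0.0574, 0.0609) = 0.0
Iteration 4: beta = 0.6, y = 0.0 + 0.6*(0.0 - 1.0167) = -0.61
  grad(y) = -3.5404, v = y - alpha*grad = -0.5088
  prox(v) = soft_thresh(-0.5088, 0.0609) = -0.4479
f(x_4) = 7*(-0.4479)^2 + 5*(-0.4479) + 2.13*|-0.4479| = 0.1187


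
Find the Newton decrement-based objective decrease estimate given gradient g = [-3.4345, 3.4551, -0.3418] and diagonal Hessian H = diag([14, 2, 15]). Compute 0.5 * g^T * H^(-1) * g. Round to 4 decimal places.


Step 1: H is diagonal, so H^(-1) * g = [-0.2453, 1.7276, -0.0228].
Step 2: g^T H^(-1) g = sum_i g_i^2 / H_ii
  = (-3.4345)^2/14 + (3.4551)^2/2 + (-0.3418)^2/15
  = 0.8426 + 5.9689 + 0.0078 = 6.8192
Step 3: Objective decrease = 0.5 * g^T H^(-1) g = 3.4096


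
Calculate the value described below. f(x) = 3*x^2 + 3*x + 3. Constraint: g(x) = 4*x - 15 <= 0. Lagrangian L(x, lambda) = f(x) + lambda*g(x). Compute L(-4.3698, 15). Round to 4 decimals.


Step 1: Evaluate f(x).
f(-4.3698) = 3*(-4.3698)^2 + 3*(-4.3698) + 3 = 47.1761
Step 2: Evaluate g(x).
g(-4.3698) = 4*-4.3698 - 15 = -32.4792
Step 3: Compute Lagrangian.
L = 47.1761 + 15*-32.4792 = -440.0119


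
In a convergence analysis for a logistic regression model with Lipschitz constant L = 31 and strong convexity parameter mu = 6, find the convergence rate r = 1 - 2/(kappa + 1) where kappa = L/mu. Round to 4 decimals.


Step 1: Compute the condition number.
kappa = L/mu = 31/6 = 5.1667
Step 2: Compute the convergence rate.
r = 1 - 2/(kappa + 1) = 1 - 2*mu/(L + mu) = (L - mu)/(L + mu) = 25/37 = 0.6757


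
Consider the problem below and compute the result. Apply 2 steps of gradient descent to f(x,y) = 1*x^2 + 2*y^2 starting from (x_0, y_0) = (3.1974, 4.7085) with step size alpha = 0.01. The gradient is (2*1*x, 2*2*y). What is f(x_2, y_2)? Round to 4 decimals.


Gradient descent on f(x,y) = 1*x^2 + 2*y^2.
Starting point: (3.1974, 4.7085), alpha = 0.01
Step 1: grad_x = 2*1*3.1974 = 6.3948, grad_y = 2*2*4.7085 = 18.834
  x_1 = 3.1974 - 0.01*6.3948 = 3.1335
  y_1 = 4.7085 - 0.01*18.834 = 4.5202
Step 2: grad_x = 2*1*3.1335 = 6.2669, grad_y = 2*2*4.5202 = 18.0806
  x_2 = 3.1335 - 0.01*6.2669 = 3.0708
  y_2 = 4.5202 - 0.01*18.0806 = 4.3394
f(3.0708, 4.3394) = 1*3.0708^2 + 2*4.3394^2 = 47.0897


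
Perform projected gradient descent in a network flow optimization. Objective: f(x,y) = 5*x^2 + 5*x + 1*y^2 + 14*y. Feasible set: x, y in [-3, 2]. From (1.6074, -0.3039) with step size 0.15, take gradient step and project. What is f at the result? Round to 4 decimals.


Step 1: Compute gradient at (1.6074, -0.3039).
grad_x = 2*5*1.6074 + 5 = 21.074
grad_y = 2*1*-0.3039 + 14 = 13.3922
Step 2: Gradient step.
x_raw = 1.6074 - 0.15*21.074 = -1.5537
y_raw = -0.3039 - 0.15*13.3922 = -2.3127
Step 3: Project onto [-3, 2].
x_proj = clip(-1.5537) = -1.5537
y_proj = clip(-2.3127) = -2.3127
Step 4: Evaluate f.
f(-1.5537, -2.3127) = -22.7281


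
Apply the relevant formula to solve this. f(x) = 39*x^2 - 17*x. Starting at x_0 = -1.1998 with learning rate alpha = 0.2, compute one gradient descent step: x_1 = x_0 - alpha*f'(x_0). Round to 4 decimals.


We compute the gradient at x_0 and apply the update.
f'(x) = 78*x - 17
f'(-1.1998) = 78*-1.1998 - 17 = -110.5844
x_1 = -1.1998 - 0.2*-110.5844 = 20.9171


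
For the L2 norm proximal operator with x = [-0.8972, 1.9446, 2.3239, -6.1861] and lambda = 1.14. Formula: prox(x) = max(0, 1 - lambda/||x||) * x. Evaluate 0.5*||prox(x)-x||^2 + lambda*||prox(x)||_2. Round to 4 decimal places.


Step 1: Compute ||x||.
||x|| = 6.9466
Step 2: Compute scaling factor.
scale = max(0, 1 - 1.14/6.9466) = 0.8359
Step 3: prox(x) = [-0.75, 1.6255, 1.9425, -5.1709]
||prox(x)|| = 5.8066
Step 4: Proximal objective.
0.5*||prox-x||^2 = 0.6498
lambda*||prox|| = 6.6195
Total = 7.2693


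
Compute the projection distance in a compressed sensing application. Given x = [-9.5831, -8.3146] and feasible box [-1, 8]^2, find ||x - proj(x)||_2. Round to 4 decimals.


Project each component onto [-1, 8].
clip(-9.5831) = -1.0, clip(-8.3146) = -1.0
Projection = [-1.0, -1.0]
Squared diffs: [73.6696, 53.5034]
Distance = sqrt(127.173) = 11.2771


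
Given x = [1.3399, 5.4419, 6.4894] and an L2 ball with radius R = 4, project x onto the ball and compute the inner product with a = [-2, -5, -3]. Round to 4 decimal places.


Step 1: Compute ||x|| (intermediates to 6 decimals).
||x|| = sqrt(1.3399^2 + 5.4419^2 + 6.4894^2) = 8.574492
Step 2: Project.
Since ||x|| > R, scale = R/||x|| = 4/8.574492 = 0.4665, proj(x) = scale * x
proj(x) = [0.625063, 2.538646, 3.027305]
Step 3: Dot product.
a^T * proj(x) = -2*0.625063 - 5*2.538646 - 3*3.027305 = -23.0253


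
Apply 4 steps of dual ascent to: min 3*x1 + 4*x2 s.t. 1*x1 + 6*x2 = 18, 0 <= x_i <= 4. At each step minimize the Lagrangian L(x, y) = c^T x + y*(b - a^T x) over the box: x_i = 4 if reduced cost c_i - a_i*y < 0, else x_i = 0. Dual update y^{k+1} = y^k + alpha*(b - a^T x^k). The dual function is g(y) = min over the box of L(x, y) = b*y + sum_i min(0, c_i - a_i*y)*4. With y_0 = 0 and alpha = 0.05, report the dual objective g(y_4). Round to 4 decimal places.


Dual ascent for LP: min 3*x1 + 4*x2, 1*x1 + 6*x2 = 18, 0 <= x_i <= 4
Step 1: y^k = 0.0, reduced costs: (3.0, 4.0)
  x^k = (0.0, 0.0), subgradient = b - a^T x = 18.0
  y^{k+1} = 0.0 + 0.05*18.0 = 0.9
Step 2: y^k = 0.9, reduced costs: (2.1, -1.4)
  x^k = (0.0, 4.0), subgradient = b - a^T x = -6.0
  y^{k+1} = 0.9 + 0.05*-6.0 = 0.6
Step 3: y^k = 0.6, reduced costs: (2.4, 0.4)
  x^k = (0.0, 0.0), subgradient = b - a^T x = 18.0
  y^{k+1} = 0.6 + 0.05*18.0 = 1.5
Step 4: y^k = 1.5, reduced costs: (1.5, -5.0)
  x^k = (0.0, 4.0), subgradient = b - a^T x = -6.0
  y^{k+1} = 1.5 + 0.05*-6.0 = 1.2
Dual objective at y_4 = 1.2: reduced costs (1.8, -3.2), box minimizer x = (0.0, 4.0)
g(y_4) = b*y + (c1 - a1*y)*x1 + (c2 - a2*y)*x2 = 18*1.2 + 1.8*0.0 + (-3.2)*4.0 = 21.6 + 0.0 - 12.8 = 8.8


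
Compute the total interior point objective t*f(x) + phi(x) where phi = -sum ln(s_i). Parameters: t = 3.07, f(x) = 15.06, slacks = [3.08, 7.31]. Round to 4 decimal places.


Step 1: Compute log-barrier.
ln values: [1.1249, 1.9892]
phi = -(1.1249 + 1.9892) = -3.1142
Step 2: Compute augmented objective.
t*f(x) = 3.07*15.06 = 46.2342
Total = 46.2342 - 3.1142 = 43.12


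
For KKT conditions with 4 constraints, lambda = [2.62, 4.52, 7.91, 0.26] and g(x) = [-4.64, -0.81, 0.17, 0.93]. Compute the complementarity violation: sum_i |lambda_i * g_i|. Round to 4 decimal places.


KKT complementary slackness check:
lambda_1 * g_1 = 2.62 * -4.64 = -12.1568
lambda_2 * g_2 = 4.52 * -0.81 = -3.6612
lambda_3 * g_3 = 7.91 * 0.17 = 1.3447
lambda_4 * g_4 = 0.26 * 0.93 = 0.2418
Total violation = 12.1568 + 3.6612 + 1.3447 + 0.2418 = 17.4045


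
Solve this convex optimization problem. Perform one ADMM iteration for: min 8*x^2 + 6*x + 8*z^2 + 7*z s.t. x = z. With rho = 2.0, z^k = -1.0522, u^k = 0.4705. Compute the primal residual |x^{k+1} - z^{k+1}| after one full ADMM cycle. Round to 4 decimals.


ADMM iteration with rho = 2.0, z^k = -1.0522, u^k = 0.4705
Step 1: x-update.
Minimize 8*x^2 + 6*x + (2.0/2)*(x + 1.0522 + 0.4705)^2
FOC: (2*8 + 2.0)*x = -6 + 2.0*(-1.0522 - 0.4705)
x^{k+1} = -0.5025
Step 2: z-update.
Minimize 8*z^2 + 7*z + (2.0/2)*(-0.5025 - z + 0.4705)^2
FOC: (2*8 + 2.0)*z = -7 + 2.0*(-0.5025 + 0.4705)
z^{k+1} = -0.3924
Step 3: u-update.
u^{k+1} = 0.4705 - 0.5025 + 0.3924 = 0.3604
Step 4: Primal residual = |-0.5025 + 0.3924| = 0.1101


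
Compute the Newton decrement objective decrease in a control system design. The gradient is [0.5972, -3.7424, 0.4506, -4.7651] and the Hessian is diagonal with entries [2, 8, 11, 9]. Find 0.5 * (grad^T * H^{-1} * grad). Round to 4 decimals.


Step 1: H is diagonal, so H^(-1) * g = [0.2986, -0.4678, 0.041, -0.5295].
Step 2: g^T H^(-1) g = sum_i g_i^2 / H_ii
  = (0.5972)^2/2 + (-3.7424)^2/8 + (0.4506)^2/11 + (-4.7651)^2/9
  = 0.1783 + 1.7507 + 0.0185 + 2.5229 = 4.4704
Step 3: Objective decrease = 0.5 * g^T H^(-1) g = 2.2352


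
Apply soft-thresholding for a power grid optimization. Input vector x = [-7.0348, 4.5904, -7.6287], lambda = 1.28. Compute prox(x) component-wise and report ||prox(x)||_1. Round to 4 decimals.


Soft-thresholding with lambda = 1.28:
prox(-7.0348) = sign(-7.0348)*max(|-7.0348| - 1.28, 0) = -5.7548
prox(4.5904) = sign(4.5904)*max(|4.5904| - 1.28, 0) = 3.3104
prox(-7.6287) = sign(-7.6287)*max(|-7.6287| - 1.28, 0) = -6.3487
prox(x) = [-5.7548, 3.3104, -6.3487]
||prox(x)||_1 = 5.7548 + 3.3104 + 6.3487 = 15.4139


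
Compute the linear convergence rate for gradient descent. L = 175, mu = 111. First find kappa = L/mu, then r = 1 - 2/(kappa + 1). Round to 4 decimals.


Step 1: Compute the condition number.
kappa = L/mu = 175/111 = 1.5766
Step 2: Compute the convergence rate.
r = 1 - 2/(kappa + 1) = 1 - 2*mu/(L + mu) = (L - mu)/(L + mu) = 64/286 = 0.2238


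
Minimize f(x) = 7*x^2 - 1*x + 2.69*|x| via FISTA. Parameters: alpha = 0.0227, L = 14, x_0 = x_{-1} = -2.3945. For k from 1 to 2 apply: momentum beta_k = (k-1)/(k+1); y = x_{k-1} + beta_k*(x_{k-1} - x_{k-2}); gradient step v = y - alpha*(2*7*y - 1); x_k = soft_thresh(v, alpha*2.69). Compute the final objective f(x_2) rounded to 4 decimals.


FISTA on f(x) = 7*x^2 - 1*x + 2.69*|x|
L = 14, alpha = 0.0227
Iteration 1: beta = 0.0, y = -2.3945 + 0.0*(-2.3945 + 2.3945) = -2.3945
  grad(y) = -34.523, v = y - alpha*grad = -1.6108
  prox(v) = soft_thresh(-1.6108, 0.0611) = -1.5498
Iteration 2: beta = 0.3333, y = -1.5498 + 0.3333*(-1.5498 + 2.3945) = -1.2682
  grad(y) = -18.7546, v = y - alpha*grad = -0.8425
  prox(v) = soft_thresh(-0.8425, 0.0611) = -0.7814
f(x_2) = 7*(-0.7814)^2 - 1*(-0.7814) + 2.69*|-0.7814| = 7.1574


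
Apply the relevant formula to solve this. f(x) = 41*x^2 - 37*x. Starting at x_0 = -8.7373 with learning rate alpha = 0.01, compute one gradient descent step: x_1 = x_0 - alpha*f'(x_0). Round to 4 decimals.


We compute the gradient at x_0 and apply the update.
f'(x) = 82*x - 37
f'(-8.7373) = 82*-8.7373 - 37 = -753.4586
x_1 = -8.7373 - 0.01*-753.4586 = -1.2027


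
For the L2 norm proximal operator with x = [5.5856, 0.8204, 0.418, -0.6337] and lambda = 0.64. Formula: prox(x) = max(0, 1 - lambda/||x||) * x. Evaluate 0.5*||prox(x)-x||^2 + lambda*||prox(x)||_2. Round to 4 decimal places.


Step 1: Compute ||x||.
||x|| = 5.6963
Step 2: Compute scaling factor.
scale = max(0, 1 - 0.64/5.6963) = 0.8876
Step 3: prox(x) = [4.958, 0.7282, 0.371, -0.5625]
||prox(x)|| = 5.0563
Step 4: Proximal objective.
0.5*||prox-x||^2 = 0.2048
lambda*||prox|| = 3.236
Total = 3.4409


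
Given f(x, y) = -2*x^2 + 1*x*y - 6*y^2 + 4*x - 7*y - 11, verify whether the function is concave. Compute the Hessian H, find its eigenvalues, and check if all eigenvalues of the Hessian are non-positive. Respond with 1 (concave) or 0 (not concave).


The Hessian of f(x,y) = -2*x^2 + 1*x*y - 6*y^2 + 4*x - 7*y - 11 is:
H = [[-4, 1], [1, -12]]
Trace = -4 - 12 = -16
Determinant = -4*-12 - (1)^2 = 47
Discriminant = (-16)^2 - 4*47 = 68.0
Eigenvalues: lambda_1 = -12.1231, lambda_2 = -3.8769
The function is concave.

1


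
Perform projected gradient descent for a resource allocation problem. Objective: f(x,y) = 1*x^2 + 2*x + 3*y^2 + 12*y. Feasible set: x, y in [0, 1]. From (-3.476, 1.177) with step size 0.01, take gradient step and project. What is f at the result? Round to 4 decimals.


Step 1: Compute gradient at (-3.476, 1.177).
grad_x = 2*1*-3.476 + 2 = -4.952
grad_y = 2*3*1.177 + 12 = 19.062
Step 2: Gradient step.
x_raw = -3.476 - 0.01*-4.952 = -3.4265
y_raw = 1.177 - 0.01*19.062 = 0.9864
Step 3: Project onto [0, 1].
x_proj = clip(-3.4265) = 0.0
y_proj = clip(0.9864) = 0.9864
Step 4: Evaluate f.
f(0.0, 0.9864) = 14.7554


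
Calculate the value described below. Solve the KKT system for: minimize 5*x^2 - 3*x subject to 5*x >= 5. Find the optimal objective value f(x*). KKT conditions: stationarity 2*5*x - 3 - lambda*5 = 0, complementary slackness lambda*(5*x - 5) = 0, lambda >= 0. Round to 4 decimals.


Step 1: Try lambda = 0 (constraint inactive).
x_unc = 3/(2*5) = 0.3
Check: 5*0.3 = 1.5 < 5 -- violated!
Step 2: Constraint must be active: 5*x = 5
x* = 5/5 = 1.0
lambda = (2*5*1.0 - 3)/5 = 1.4
Step 3: Compute optimal value.
f(x*) = 5*1.0^2 - 3*1.0 = 2.0


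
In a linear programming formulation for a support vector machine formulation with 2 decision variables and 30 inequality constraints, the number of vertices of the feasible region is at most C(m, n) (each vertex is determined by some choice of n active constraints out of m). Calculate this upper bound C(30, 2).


Each vertex corresponds to some choice of n active constraints out of m, so the number of vertices is at most C(m, n) = m! / (n!(m-n)!).
m = 30, n = 2
Numerator: 30 * 29
Denominator: 2! = 2
C(30, 2) = 435


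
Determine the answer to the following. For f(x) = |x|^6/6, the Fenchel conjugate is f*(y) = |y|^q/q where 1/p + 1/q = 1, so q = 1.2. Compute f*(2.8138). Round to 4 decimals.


The conjugate exponent q satisfies 1/p + 1/q = 1.
p = 6, so q = 6/(6 - 1) = 1.2
|y|^q = 2.8138^1.2 = 3.4606
f*(2.8138) = 3.4606 / 1.2 = 2.8838


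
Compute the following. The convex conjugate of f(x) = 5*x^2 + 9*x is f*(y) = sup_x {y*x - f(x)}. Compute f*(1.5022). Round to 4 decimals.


f*(y) = sup_x {y*x - a*x^2 - b*x} = sup_x {(y-b)*x - a*x^2}
FOC: (y - b) - 2a*x = 0 => x* = (y - b)/(2a)
x* = (1.5022 - 9)/(2*5) = -0.7498
f*(1.5022) = (y-b)^2/(4a) = (1.5022 - 9)^2/(4*5)
= 56.217/20 = 2.8109


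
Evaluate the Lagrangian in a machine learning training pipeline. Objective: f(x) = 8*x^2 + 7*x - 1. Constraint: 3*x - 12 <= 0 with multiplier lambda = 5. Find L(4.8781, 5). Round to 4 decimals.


Step 1: Evaluate f(x).
f(4.8781) = 8*4.8781^2 + 7*4.8781 - 1 = 223.5136
Step 2: Evaluate g(x).
g(4.8781) = 3*4.8781 - 12 = 2.6343
Step 3: Compute Lagrangian.
L = 223.5136 + 5*2.6343 = 236.6851


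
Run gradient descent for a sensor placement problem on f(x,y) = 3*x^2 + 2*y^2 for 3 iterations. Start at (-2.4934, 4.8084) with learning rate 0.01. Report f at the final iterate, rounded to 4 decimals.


Gradient descent on f(x,y) = 3*x^2 + 2*y^2.
Starting point: (-2.4934, 4.8084), alpha = 0.01
Step 1: grad_x = 2*3*-2.4934 = -14.9604, grad_y = 2*2*4.8084 = 19.2336
  x_1 = -2.4934 - 0.01*-14.9604 = -2.3438
  y_1 = 4.8084 - 0.01*19.2336 = 4.6161
Step 2: grad_x = 2*3*-2.3438 = -14.0628, grad_y = 2*2*4.6161 = 18.4643
  x_2 = -2.3438 - 0.01*-14.0628 = -2.2032
  y_2 = 4.6161 - 0.01*18.4643 = 4.4314
Step 3: grad_x = 2*3*-2.2032 = -13.219, grad_y = 2*2*4.4314 = 17.7257
  x_3 = -2.2032 - 0.01*-13.219 = -2.071
  y_3 = 4.4314 - 0.01*17.7257 = 4.2542
f(-2.071, 4.2542) = 3*(-2.071)^2 + 2*4.2542^2 = 49.0627


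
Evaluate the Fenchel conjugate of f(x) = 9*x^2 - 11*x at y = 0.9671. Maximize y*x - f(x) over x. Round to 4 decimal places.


f*(y) = sup_x {y*x - a*x^2 - b*x} = sup_x {(y-b)*x - a*x^2}
FOC: (y - b) - 2a*x = 0 => x* = (y - b)/(2a)
x* = (0.9671 + 11)/(2*9) = 0.6648
f*(0.9671) = (y-b)^2/(4a) = (0.9671 + 11)^2/(4*9)
= 143.2115/36 = 3.9781


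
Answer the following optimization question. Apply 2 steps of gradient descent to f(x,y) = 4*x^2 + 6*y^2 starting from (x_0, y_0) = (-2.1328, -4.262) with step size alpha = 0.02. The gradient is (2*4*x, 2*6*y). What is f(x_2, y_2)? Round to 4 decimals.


Gradient descent on f(x,y) = 4*x^2 + 6*y^2.
Starting point: (-2.1328, -4.262), alpha = 0.02
Step 1: grad_x = 2*4*-2.1328 = -17.0624, grad_y = 2*6*-4.262 = -51.144
  x_1 = -2.1328 - 0.02*-17.0624 = -1.7916
  y_1 = -4.262 - 0.02*-51.144 = -3.2391
Step 2: grad_x = 2*4*-1.7916 = -14.3324, grad_y = 2*6*-3.2391 = -38.8694
  x_2 = -1.7916 - 0.02*-14.3324 = -1.5049
  y_2 = -3.2391 - 0.02*-38.8694 = -2.4617
f(-1.5049, -2.4617) = 4*(-1.5049)^2 + 6*(-2.4617)^2 = 45.4197


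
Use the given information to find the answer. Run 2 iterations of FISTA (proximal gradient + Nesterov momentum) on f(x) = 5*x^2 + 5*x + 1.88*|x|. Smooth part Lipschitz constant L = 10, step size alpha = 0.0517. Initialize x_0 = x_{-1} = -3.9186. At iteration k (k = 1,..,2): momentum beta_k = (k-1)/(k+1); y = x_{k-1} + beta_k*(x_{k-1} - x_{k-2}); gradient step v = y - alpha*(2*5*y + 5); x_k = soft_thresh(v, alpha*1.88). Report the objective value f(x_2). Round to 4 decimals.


FISTA on f(x) = 5*x^2 + 5*x + 1.88*|x|
L = 10, alpha = 0.0517
Iteration 1: beta = 0.0, y = -3.9186 + 0.0*(-3.9186 + 3.9186) = -3.9186
  grad(y) = -34.186, v = y - alpha*grad = -2.1512
  prox(v) = soft_thresh(-2.1512, 0.0972) = -2.054
Iteration 2: beta = 0.3333, y = -2.054 + 0.3333*(-2.054 + 3.9186) = -1.4325
  grad(y) = -9.3245, v = y - alpha*grad = -0.9504
  prox(v) = soft_thresh(-0.9504, 0.0972) = -0.8532
f(x_2) = 5*(-0.8532)^2 + 5*(-0.8532) + 1.88*|-0.8532| = 0.9776


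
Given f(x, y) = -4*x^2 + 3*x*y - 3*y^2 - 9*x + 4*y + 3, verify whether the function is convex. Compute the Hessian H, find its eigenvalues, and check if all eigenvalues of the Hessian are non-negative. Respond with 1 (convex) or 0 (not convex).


The Hessian of f(x,y) = -4*x^2 + 3*x*y - 3*y^2 - 9*x + 4*y + 3 is:
H = [[-8, 3], [3, -6]]
Trace = -8 - 6 = -14
Determinant = -8*-6 - (3)^2 = 39
Discriminant = (-14)^2 - 4*39 = 40.0
Eigenvalues: lambda_1 = -10.1623, lambda_2 = -3.8377
The function is not convex.

0


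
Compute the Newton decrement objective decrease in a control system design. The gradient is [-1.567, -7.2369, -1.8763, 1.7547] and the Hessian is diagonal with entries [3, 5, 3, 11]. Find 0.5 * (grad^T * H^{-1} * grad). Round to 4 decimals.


Step 1: H is diagonal, so H^(-1) * g = [-0.5223, -1.4474, -0.6254, 0.1595].
Step 2: g^T H^(-1) g = sum_i g_i^2 / H_ii
  = (-1.567)^2/3 + (-7.2369)^2/5 + (-1.8763)^2/3 + (1.7547)^2/11
  = 0.8185 + 10.4745 + 1.1735 + 0.2799 = 12.7464
Step 3: Objective decrease = 0.5 * g^T H^(-1) g = 6.3732


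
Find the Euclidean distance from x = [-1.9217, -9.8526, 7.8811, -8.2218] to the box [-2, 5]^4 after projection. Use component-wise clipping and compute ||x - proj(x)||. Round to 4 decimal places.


Project each component onto [-2, 5].
clip(-1.9217) = -1.9217, clip(-9.8526) = -2.0, clip(7.8811) = 5.0, clip(-8.2218) = -2.0
Projection = [-1.9217, -2.0, 5.0, -2.0]
Squared diffs: [0.0, 61.6633, 8.3007, 38.7108]
Distance = sqrt(108.6748) = 10.4247


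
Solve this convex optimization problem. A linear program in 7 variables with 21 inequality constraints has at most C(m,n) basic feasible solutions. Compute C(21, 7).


Each vertex corresponds to some choice of n active constraints out of m, so the number of vertices is at most C(m, n) = m! / (n!(m-n)!).
m = 21, n = 7
Numerator: 21 * 20 * 19 * 18 * 17 * 16 * 15
Denominator: 7! = 5040
C(21, 7) = 116280


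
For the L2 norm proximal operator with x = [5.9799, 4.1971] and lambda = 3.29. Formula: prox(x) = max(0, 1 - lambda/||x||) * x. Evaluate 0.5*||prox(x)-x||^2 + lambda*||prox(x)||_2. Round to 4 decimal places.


Step 1: Compute ||x||.
||x|| = 7.3058
Step 2: Compute scaling factor.
scale = max(0, 1 - 3.29/7.3058) = 0.5497
Step 3: prox(x) = [3.287, 2.307]
||prox(x)|| = 4.0158
Step 4: Proximal objective.
0.5*||prox-x||^2 = 5.4121
lambda*||prox|| = 13.212
Total = 18.6241


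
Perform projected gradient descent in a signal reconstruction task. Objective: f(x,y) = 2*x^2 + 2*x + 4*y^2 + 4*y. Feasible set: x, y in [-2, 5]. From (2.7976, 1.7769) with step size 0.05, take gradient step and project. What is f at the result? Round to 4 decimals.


Step 1: Compute gradient at (2.7976, 1.7769).
grad_x = 2*2*2.7976 + 2 = 13.1904
grad_y = 2*4*1.7769 + 4 = 18.2152
Step 2: Gradient step.
x_raw = 2.7976 - 0.05*13.1904 = 2.1381
y_raw = 1.7769 - 0.05*18.2152 = 0.8661
Step 3: Project onto [-2, 5].
x_proj = clip(2.1381) = 2.1381
y_proj = clip(0.8661) = 0.8661
Step 4: Evaluate f.
f(2.1381, 0.8661) = 19.8843


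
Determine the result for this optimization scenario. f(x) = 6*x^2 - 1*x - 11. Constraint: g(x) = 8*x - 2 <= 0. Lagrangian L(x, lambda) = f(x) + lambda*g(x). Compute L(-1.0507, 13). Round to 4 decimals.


Step 1: Evaluate f(x).
f(-1.0507) = 6*(-1.0507)^2 - 1*(-1.0507) - 11 = -3.3255
Step 2: Evaluate g(x).
g(-1.0507) = 8*-1.0507 - 2 = -10.4056
Step 3: Compute Lagrangian.
L = -3.3255 + 13*-10.4056 = -138.5983


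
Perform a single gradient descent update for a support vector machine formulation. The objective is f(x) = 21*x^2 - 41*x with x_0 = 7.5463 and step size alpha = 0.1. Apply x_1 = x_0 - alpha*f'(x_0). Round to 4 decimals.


We compute the gradient at x_0 and apply the update.
f'(x) = 42*x - 41
f'(7.5463) = 42*7.5463 - 41 = 275.9446
x_1 = 7.5463 - 0.1*275.9446 = -20.0482
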